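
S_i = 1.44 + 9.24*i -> [1.44, 10.68, 19.92, 29.16, 38.4]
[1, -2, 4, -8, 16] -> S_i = 1*-2^i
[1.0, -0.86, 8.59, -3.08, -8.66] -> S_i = Random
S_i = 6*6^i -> [6, 36, 216, 1296, 7776]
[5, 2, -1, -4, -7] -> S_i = 5 + -3*i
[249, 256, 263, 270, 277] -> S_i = 249 + 7*i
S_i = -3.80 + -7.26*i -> [-3.8, -11.06, -18.32, -25.58, -32.84]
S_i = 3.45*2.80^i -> [3.45, 9.66, 27.05, 75.73, 212.06]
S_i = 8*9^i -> [8, 72, 648, 5832, 52488]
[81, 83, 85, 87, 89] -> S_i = 81 + 2*i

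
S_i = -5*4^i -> [-5, -20, -80, -320, -1280]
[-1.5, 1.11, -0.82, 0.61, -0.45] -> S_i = -1.50*(-0.74)^i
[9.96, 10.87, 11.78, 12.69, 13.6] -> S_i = 9.96 + 0.91*i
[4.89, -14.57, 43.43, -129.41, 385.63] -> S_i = 4.89*(-2.98)^i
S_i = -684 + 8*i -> [-684, -676, -668, -660, -652]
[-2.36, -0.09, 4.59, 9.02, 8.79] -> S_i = Random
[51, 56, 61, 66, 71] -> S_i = 51 + 5*i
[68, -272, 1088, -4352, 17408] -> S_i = 68*-4^i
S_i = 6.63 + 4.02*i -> [6.63, 10.65, 14.67, 18.69, 22.71]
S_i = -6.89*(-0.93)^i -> [-6.89, 6.41, -5.96, 5.54, -5.15]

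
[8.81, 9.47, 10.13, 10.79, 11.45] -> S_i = 8.81 + 0.66*i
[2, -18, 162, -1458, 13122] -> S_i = 2*-9^i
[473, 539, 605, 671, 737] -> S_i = 473 + 66*i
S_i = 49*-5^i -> [49, -245, 1225, -6125, 30625]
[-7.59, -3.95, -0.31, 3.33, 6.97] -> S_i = -7.59 + 3.64*i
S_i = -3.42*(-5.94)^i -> [-3.42, 20.31, -120.67, 716.78, -4257.67]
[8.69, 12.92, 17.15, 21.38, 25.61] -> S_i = 8.69 + 4.23*i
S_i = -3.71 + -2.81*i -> [-3.71, -6.52, -9.33, -12.14, -14.95]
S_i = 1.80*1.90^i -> [1.8, 3.42, 6.5, 12.35, 23.46]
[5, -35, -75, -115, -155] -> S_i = 5 + -40*i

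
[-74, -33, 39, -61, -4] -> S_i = Random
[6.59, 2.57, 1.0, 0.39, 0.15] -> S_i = 6.59*0.39^i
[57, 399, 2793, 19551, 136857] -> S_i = 57*7^i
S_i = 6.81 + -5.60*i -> [6.81, 1.21, -4.39, -9.99, -15.59]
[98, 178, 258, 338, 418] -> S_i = 98 + 80*i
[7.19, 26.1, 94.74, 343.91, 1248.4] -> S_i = 7.19*3.63^i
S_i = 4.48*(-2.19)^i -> [4.48, -9.81, 21.49, -47.06, 103.05]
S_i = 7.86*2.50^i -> [7.86, 19.65, 49.12, 122.81, 307.03]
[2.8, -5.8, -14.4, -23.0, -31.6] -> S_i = 2.80 + -8.60*i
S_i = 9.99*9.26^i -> [9.99, 92.51, 856.62, 7932.29, 73452.98]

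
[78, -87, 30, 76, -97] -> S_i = Random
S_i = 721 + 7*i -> [721, 728, 735, 742, 749]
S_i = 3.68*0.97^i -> [3.68, 3.57, 3.46, 3.36, 3.26]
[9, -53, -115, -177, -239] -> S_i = 9 + -62*i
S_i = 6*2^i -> [6, 12, 24, 48, 96]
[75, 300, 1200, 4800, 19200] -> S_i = 75*4^i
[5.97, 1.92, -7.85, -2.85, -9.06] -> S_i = Random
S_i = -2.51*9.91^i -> [-2.51, -24.87, -246.5, -2442.84, -24208.53]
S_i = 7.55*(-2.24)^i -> [7.55, -16.91, 37.88, -84.86, 190.08]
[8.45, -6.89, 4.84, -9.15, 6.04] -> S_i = Random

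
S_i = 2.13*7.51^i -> [2.13, 16.0, 120.13, 902.19, 6775.47]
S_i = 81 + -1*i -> [81, 80, 79, 78, 77]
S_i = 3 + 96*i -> [3, 99, 195, 291, 387]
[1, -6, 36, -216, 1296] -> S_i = 1*-6^i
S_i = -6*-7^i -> [-6, 42, -294, 2058, -14406]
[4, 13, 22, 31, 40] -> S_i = 4 + 9*i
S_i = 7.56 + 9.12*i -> [7.56, 16.68, 25.8, 34.92, 44.04]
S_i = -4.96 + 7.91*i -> [-4.96, 2.95, 10.86, 18.77, 26.68]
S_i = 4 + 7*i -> [4, 11, 18, 25, 32]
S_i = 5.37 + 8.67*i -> [5.37, 14.04, 22.71, 31.38, 40.05]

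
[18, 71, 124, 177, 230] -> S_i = 18 + 53*i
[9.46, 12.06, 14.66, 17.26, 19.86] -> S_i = 9.46 + 2.60*i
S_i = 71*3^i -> [71, 213, 639, 1917, 5751]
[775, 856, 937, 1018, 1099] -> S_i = 775 + 81*i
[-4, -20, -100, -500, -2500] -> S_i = -4*5^i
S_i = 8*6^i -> [8, 48, 288, 1728, 10368]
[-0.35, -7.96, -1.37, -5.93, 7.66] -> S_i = Random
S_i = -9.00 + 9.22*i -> [-9.0, 0.22, 9.44, 18.66, 27.88]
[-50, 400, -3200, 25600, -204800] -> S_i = -50*-8^i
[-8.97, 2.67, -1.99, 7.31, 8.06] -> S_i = Random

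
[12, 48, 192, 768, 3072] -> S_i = 12*4^i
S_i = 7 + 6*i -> [7, 13, 19, 25, 31]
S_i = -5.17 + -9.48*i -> [-5.17, -14.65, -24.13, -33.61, -43.09]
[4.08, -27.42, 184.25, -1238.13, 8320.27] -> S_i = 4.08*(-6.72)^i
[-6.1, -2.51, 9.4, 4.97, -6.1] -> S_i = Random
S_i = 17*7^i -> [17, 119, 833, 5831, 40817]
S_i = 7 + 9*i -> [7, 16, 25, 34, 43]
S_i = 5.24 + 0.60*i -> [5.24, 5.84, 6.44, 7.04, 7.64]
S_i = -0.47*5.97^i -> [-0.47, -2.81, -16.75, -100.0, -597.03]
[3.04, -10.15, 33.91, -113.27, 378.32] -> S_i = 3.04*(-3.34)^i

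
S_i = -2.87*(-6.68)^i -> [-2.87, 19.17, -128.07, 855.48, -5714.63]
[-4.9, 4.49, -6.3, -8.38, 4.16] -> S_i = Random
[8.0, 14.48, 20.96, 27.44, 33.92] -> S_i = 8.00 + 6.48*i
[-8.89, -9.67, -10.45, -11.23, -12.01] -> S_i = -8.89 + -0.78*i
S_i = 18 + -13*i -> [18, 5, -8, -21, -34]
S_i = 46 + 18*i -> [46, 64, 82, 100, 118]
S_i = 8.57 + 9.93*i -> [8.57, 18.5, 28.43, 38.36, 48.29]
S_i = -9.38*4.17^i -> [-9.38, -39.11, -163.11, -680.16, -2836.27]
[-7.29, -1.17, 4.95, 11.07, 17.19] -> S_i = -7.29 + 6.12*i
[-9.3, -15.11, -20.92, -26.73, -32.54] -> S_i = -9.30 + -5.81*i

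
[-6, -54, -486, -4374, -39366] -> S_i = -6*9^i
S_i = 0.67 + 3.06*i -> [0.67, 3.73, 6.79, 9.85, 12.91]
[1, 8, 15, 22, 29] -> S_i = 1 + 7*i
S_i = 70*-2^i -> [70, -140, 280, -560, 1120]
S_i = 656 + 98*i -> [656, 754, 852, 950, 1048]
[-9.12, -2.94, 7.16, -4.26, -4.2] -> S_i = Random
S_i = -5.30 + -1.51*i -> [-5.3, -6.81, -8.32, -9.83, -11.34]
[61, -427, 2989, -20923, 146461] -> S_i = 61*-7^i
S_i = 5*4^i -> [5, 20, 80, 320, 1280]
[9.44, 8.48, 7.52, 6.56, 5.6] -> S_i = 9.44 + -0.96*i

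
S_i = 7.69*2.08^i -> [7.69, 16.0, 33.27, 69.2, 143.94]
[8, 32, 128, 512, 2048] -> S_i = 8*4^i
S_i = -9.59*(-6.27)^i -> [-9.59, 60.13, -377.01, 2363.86, -14821.38]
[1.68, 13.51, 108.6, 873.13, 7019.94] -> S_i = 1.68*8.04^i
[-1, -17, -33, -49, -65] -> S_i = -1 + -16*i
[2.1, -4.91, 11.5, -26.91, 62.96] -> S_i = 2.10*(-2.34)^i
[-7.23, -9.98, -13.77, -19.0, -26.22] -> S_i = -7.23*1.38^i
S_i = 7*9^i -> [7, 63, 567, 5103, 45927]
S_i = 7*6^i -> [7, 42, 252, 1512, 9072]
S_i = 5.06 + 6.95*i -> [5.06, 12.01, 18.96, 25.91, 32.86]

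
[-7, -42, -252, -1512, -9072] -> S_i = -7*6^i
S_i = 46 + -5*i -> [46, 41, 36, 31, 26]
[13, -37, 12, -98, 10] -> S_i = Random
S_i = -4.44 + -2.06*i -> [-4.44, -6.5, -8.56, -10.62, -12.68]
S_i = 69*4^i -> [69, 276, 1104, 4416, 17664]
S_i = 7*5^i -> [7, 35, 175, 875, 4375]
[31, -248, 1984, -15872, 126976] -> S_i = 31*-8^i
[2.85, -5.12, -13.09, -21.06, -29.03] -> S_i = 2.85 + -7.97*i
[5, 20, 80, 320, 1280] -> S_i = 5*4^i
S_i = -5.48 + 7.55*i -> [-5.48, 2.07, 9.62, 17.17, 24.72]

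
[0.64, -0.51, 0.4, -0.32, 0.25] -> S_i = 0.64*(-0.79)^i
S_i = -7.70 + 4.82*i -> [-7.7, -2.88, 1.94, 6.76, 11.58]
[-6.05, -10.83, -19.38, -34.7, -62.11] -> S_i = -6.05*1.79^i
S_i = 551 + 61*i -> [551, 612, 673, 734, 795]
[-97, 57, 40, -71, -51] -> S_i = Random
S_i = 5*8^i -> [5, 40, 320, 2560, 20480]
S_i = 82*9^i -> [82, 738, 6642, 59778, 538002]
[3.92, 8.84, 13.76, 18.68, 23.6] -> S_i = 3.92 + 4.92*i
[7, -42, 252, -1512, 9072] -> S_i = 7*-6^i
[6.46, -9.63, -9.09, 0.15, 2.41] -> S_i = Random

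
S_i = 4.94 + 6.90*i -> [4.94, 11.84, 18.74, 25.64, 32.54]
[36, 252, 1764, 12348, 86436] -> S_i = 36*7^i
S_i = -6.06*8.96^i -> [-6.06, -54.3, -486.51, -4359.1, -39057.52]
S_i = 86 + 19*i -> [86, 105, 124, 143, 162]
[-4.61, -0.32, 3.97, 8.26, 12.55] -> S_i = -4.61 + 4.29*i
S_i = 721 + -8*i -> [721, 713, 705, 697, 689]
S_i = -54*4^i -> [-54, -216, -864, -3456, -13824]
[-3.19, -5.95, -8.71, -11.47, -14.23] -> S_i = -3.19 + -2.76*i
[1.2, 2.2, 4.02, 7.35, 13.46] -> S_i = 1.20*1.83^i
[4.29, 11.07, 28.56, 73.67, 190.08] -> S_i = 4.29*2.58^i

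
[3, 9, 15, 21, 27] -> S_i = 3 + 6*i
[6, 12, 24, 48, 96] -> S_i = 6*2^i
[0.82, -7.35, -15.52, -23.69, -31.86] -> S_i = 0.82 + -8.17*i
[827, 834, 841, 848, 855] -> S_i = 827 + 7*i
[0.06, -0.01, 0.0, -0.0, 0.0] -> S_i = 0.06*(-0.24)^i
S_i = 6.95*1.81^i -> [6.95, 12.58, 22.77, 41.21, 74.59]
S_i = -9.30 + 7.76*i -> [-9.3, -1.54, 6.22, 13.98, 21.74]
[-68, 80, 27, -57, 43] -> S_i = Random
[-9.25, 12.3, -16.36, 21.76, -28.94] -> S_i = -9.25*(-1.33)^i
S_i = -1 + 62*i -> [-1, 61, 123, 185, 247]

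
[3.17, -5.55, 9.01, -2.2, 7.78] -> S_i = Random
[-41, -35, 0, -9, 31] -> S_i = Random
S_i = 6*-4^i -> [6, -24, 96, -384, 1536]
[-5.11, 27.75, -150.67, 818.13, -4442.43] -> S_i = -5.11*(-5.43)^i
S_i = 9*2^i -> [9, 18, 36, 72, 144]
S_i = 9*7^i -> [9, 63, 441, 3087, 21609]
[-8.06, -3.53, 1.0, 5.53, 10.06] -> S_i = -8.06 + 4.53*i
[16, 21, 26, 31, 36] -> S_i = 16 + 5*i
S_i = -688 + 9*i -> [-688, -679, -670, -661, -652]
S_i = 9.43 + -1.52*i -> [9.43, 7.91, 6.39, 4.87, 3.35]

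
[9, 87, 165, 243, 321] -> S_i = 9 + 78*i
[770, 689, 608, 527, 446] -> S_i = 770 + -81*i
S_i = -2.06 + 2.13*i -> [-2.06, 0.07, 2.2, 4.33, 6.46]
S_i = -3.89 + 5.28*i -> [-3.89, 1.39, 6.67, 11.95, 17.23]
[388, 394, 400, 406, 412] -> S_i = 388 + 6*i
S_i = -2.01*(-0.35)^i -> [-2.01, 0.7, -0.25, 0.09, -0.03]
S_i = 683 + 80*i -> [683, 763, 843, 923, 1003]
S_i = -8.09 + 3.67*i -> [-8.09, -4.42, -0.75, 2.92, 6.59]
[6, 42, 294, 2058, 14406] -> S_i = 6*7^i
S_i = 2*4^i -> [2, 8, 32, 128, 512]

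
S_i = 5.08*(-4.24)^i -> [5.08, -21.54, 91.33, -387.22, 1641.83]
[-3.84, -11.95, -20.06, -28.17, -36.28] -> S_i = -3.84 + -8.11*i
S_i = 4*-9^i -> [4, -36, 324, -2916, 26244]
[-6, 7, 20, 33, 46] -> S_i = -6 + 13*i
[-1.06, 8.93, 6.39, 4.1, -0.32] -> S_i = Random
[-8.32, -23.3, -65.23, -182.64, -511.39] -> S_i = -8.32*2.80^i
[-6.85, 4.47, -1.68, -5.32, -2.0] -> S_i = Random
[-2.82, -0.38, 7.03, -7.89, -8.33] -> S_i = Random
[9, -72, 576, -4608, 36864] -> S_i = 9*-8^i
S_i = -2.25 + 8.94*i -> [-2.25, 6.69, 15.63, 24.57, 33.51]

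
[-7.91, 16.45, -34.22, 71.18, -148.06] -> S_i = -7.91*(-2.08)^i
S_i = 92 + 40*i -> [92, 132, 172, 212, 252]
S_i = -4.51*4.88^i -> [-4.51, -22.01, -107.4, -524.13, -2557.74]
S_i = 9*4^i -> [9, 36, 144, 576, 2304]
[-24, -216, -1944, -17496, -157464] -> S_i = -24*9^i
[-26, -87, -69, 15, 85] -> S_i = Random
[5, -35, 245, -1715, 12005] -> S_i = 5*-7^i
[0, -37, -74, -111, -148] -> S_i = 0 + -37*i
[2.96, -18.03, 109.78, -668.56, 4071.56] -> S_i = 2.96*(-6.09)^i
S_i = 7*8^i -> [7, 56, 448, 3584, 28672]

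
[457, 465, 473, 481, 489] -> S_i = 457 + 8*i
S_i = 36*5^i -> [36, 180, 900, 4500, 22500]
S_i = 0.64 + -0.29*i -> [0.64, 0.35, 0.06, -0.23, -0.52]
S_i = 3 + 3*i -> [3, 6, 9, 12, 15]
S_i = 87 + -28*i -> [87, 59, 31, 3, -25]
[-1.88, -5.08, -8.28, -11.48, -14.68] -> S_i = -1.88 + -3.20*i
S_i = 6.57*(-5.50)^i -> [6.57, -36.14, 198.74, -1093.08, 6011.96]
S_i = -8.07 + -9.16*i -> [-8.07, -17.23, -26.39, -35.55, -44.71]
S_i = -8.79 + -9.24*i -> [-8.79, -18.03, -27.27, -36.51, -45.75]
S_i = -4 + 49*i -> [-4, 45, 94, 143, 192]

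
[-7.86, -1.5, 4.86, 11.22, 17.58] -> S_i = -7.86 + 6.36*i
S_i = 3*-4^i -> [3, -12, 48, -192, 768]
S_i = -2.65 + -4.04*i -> [-2.65, -6.69, -10.73, -14.77, -18.81]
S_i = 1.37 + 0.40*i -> [1.37, 1.77, 2.17, 2.57, 2.97]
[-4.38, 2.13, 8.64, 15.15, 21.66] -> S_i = -4.38 + 6.51*i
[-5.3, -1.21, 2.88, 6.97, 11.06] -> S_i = -5.30 + 4.09*i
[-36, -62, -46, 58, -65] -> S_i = Random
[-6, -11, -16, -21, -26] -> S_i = -6 + -5*i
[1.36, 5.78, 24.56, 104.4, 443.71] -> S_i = 1.36*4.25^i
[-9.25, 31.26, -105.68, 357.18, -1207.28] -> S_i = -9.25*(-3.38)^i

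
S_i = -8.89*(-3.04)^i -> [-8.89, 27.03, -82.16, 249.76, -759.27]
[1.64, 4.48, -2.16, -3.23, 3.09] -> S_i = Random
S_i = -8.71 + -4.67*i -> [-8.71, -13.38, -18.05, -22.72, -27.39]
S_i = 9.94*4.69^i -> [9.94, 46.62, 218.64, 1025.43, 4809.25]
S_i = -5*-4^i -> [-5, 20, -80, 320, -1280]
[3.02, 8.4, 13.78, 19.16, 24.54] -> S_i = 3.02 + 5.38*i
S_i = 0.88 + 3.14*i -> [0.88, 4.02, 7.16, 10.3, 13.44]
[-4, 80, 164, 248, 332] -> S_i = -4 + 84*i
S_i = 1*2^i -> [1, 2, 4, 8, 16]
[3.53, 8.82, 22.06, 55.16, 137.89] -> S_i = 3.53*2.50^i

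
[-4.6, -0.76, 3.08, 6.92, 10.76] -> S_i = -4.60 + 3.84*i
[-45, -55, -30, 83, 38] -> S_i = Random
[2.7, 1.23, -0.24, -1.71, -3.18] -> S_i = 2.70 + -1.47*i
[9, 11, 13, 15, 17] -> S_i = 9 + 2*i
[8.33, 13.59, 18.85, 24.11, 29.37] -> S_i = 8.33 + 5.26*i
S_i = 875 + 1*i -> [875, 876, 877, 878, 879]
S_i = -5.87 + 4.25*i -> [-5.87, -1.62, 2.63, 6.88, 11.13]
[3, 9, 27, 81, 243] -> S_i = 3*3^i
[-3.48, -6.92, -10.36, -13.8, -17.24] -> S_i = -3.48 + -3.44*i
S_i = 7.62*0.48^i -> [7.62, 3.66, 1.76, 0.84, 0.4]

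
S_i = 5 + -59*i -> [5, -54, -113, -172, -231]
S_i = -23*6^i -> [-23, -138, -828, -4968, -29808]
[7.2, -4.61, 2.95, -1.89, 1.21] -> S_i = 7.20*(-0.64)^i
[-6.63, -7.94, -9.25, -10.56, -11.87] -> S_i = -6.63 + -1.31*i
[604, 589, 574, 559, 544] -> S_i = 604 + -15*i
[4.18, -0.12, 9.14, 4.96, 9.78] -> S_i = Random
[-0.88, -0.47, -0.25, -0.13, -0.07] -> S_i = -0.88*0.53^i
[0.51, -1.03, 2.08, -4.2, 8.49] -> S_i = 0.51*(-2.02)^i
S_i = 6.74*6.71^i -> [6.74, 45.23, 303.46, 2036.23, 13663.12]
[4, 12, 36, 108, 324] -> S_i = 4*3^i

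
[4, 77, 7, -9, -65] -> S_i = Random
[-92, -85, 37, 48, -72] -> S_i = Random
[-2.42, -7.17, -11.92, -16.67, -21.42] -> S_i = -2.42 + -4.75*i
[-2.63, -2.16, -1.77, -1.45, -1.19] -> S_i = -2.63*0.82^i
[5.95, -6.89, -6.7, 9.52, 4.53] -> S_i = Random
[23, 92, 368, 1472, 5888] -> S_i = 23*4^i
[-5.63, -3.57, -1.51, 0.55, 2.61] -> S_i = -5.63 + 2.06*i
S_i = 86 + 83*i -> [86, 169, 252, 335, 418]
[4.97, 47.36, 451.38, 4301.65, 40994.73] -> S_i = 4.97*9.53^i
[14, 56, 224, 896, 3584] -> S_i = 14*4^i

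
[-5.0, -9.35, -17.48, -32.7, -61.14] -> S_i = -5.00*1.87^i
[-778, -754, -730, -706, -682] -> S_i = -778 + 24*i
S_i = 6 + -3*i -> [6, 3, 0, -3, -6]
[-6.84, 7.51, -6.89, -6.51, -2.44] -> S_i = Random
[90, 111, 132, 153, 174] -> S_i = 90 + 21*i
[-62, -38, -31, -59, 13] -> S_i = Random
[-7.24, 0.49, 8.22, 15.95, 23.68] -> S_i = -7.24 + 7.73*i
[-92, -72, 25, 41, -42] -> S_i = Random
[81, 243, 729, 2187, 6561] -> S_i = 81*3^i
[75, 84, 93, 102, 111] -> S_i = 75 + 9*i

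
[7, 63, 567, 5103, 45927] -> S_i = 7*9^i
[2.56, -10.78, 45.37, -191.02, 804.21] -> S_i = 2.56*(-4.21)^i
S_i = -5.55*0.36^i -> [-5.55, -2.0, -0.72, -0.26, -0.09]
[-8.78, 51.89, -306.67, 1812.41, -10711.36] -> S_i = -8.78*(-5.91)^i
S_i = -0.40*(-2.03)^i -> [-0.4, 0.81, -1.65, 3.35, -6.79]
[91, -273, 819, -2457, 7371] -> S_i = 91*-3^i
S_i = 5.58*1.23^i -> [5.58, 6.86, 8.44, 10.38, 12.77]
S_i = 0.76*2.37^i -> [0.76, 1.8, 4.27, 10.12, 23.98]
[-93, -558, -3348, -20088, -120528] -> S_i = -93*6^i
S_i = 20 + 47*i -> [20, 67, 114, 161, 208]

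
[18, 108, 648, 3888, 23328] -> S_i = 18*6^i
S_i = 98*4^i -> [98, 392, 1568, 6272, 25088]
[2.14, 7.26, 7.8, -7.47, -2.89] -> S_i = Random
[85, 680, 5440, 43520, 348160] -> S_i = 85*8^i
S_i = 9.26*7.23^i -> [9.26, 66.95, 484.05, 3499.66, 25302.54]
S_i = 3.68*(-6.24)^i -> [3.68, -22.96, 143.29, -894.13, 5579.38]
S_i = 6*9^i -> [6, 54, 486, 4374, 39366]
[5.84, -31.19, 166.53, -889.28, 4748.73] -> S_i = 5.84*(-5.34)^i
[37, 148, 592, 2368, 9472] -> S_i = 37*4^i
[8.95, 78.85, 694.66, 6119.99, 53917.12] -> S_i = 8.95*8.81^i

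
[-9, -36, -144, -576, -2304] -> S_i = -9*4^i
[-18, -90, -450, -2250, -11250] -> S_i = -18*5^i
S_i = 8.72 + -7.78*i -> [8.72, 0.94, -6.84, -14.62, -22.4]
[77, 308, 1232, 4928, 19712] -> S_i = 77*4^i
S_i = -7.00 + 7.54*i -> [-7.0, 0.54, 8.08, 15.62, 23.16]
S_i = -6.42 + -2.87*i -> [-6.42, -9.29, -12.16, -15.03, -17.9]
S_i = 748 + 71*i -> [748, 819, 890, 961, 1032]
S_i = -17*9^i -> [-17, -153, -1377, -12393, -111537]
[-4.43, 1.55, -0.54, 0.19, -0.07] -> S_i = -4.43*(-0.35)^i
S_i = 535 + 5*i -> [535, 540, 545, 550, 555]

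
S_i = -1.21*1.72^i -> [-1.21, -2.08, -3.58, -6.16, -10.59]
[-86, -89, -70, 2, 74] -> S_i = Random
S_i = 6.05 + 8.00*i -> [6.05, 14.05, 22.05, 30.05, 38.05]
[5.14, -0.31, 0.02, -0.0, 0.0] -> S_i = 5.14*(-0.06)^i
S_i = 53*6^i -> [53, 318, 1908, 11448, 68688]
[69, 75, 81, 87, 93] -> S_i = 69 + 6*i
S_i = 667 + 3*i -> [667, 670, 673, 676, 679]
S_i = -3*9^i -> [-3, -27, -243, -2187, -19683]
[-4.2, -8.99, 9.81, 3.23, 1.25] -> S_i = Random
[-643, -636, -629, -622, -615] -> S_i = -643 + 7*i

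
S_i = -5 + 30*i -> [-5, 25, 55, 85, 115]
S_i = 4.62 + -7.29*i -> [4.62, -2.67, -9.96, -17.25, -24.54]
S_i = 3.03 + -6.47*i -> [3.03, -3.44, -9.91, -16.38, -22.85]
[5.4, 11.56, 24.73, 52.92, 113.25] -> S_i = 5.40*2.14^i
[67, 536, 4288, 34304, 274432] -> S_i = 67*8^i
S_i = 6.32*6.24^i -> [6.32, 39.44, 246.09, 1535.57, 9581.98]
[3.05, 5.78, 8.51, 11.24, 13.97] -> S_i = 3.05 + 2.73*i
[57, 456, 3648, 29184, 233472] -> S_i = 57*8^i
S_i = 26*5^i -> [26, 130, 650, 3250, 16250]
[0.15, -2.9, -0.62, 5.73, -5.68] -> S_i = Random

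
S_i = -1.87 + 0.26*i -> [-1.87, -1.61, -1.35, -1.09, -0.83]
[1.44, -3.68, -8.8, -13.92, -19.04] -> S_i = 1.44 + -5.12*i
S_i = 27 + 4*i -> [27, 31, 35, 39, 43]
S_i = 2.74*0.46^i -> [2.74, 1.26, 0.58, 0.27, 0.12]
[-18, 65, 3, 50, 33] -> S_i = Random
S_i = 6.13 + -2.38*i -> [6.13, 3.75, 1.37, -1.01, -3.39]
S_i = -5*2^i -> [-5, -10, -20, -40, -80]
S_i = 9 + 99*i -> [9, 108, 207, 306, 405]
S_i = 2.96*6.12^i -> [2.96, 18.12, 110.87, 678.49, 4152.38]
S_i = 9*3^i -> [9, 27, 81, 243, 729]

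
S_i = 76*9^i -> [76, 684, 6156, 55404, 498636]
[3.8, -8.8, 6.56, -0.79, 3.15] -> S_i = Random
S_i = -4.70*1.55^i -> [-4.7, -7.28, -11.29, -17.5, -27.13]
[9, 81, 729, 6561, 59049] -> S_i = 9*9^i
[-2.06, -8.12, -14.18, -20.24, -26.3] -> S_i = -2.06 + -6.06*i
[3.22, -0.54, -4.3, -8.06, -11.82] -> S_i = 3.22 + -3.76*i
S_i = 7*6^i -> [7, 42, 252, 1512, 9072]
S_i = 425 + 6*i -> [425, 431, 437, 443, 449]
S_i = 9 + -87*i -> [9, -78, -165, -252, -339]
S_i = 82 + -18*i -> [82, 64, 46, 28, 10]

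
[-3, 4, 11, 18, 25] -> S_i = -3 + 7*i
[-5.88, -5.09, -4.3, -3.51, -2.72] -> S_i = -5.88 + 0.79*i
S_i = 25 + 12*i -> [25, 37, 49, 61, 73]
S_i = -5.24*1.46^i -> [-5.24, -7.65, -11.17, -16.31, -23.81]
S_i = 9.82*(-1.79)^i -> [9.82, -17.58, 31.46, -56.32, 100.81]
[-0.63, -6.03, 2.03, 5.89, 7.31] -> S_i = Random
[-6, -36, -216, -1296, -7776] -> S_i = -6*6^i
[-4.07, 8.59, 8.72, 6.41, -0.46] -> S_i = Random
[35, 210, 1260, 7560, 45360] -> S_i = 35*6^i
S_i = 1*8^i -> [1, 8, 64, 512, 4096]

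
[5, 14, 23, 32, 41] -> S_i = 5 + 9*i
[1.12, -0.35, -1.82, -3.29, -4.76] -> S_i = 1.12 + -1.47*i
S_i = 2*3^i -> [2, 6, 18, 54, 162]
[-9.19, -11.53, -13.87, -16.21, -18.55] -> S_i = -9.19 + -2.34*i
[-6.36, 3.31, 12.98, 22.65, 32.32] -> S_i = -6.36 + 9.67*i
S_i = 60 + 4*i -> [60, 64, 68, 72, 76]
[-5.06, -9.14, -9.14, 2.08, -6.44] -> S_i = Random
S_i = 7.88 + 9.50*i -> [7.88, 17.38, 26.88, 36.38, 45.88]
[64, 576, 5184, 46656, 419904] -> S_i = 64*9^i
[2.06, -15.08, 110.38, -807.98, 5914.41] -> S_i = 2.06*(-7.32)^i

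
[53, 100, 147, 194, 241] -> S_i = 53 + 47*i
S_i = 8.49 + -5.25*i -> [8.49, 3.24, -2.01, -7.26, -12.51]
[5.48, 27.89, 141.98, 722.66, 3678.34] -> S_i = 5.48*5.09^i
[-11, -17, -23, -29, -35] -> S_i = -11 + -6*i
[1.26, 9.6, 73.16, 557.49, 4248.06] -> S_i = 1.26*7.62^i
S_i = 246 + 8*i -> [246, 254, 262, 270, 278]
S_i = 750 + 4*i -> [750, 754, 758, 762, 766]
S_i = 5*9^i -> [5, 45, 405, 3645, 32805]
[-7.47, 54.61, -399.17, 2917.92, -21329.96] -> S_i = -7.47*(-7.31)^i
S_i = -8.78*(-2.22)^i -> [-8.78, 19.49, -43.27, 96.06, -213.26]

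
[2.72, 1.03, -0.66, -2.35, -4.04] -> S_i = 2.72 + -1.69*i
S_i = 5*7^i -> [5, 35, 245, 1715, 12005]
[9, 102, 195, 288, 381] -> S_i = 9 + 93*i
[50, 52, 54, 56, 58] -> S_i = 50 + 2*i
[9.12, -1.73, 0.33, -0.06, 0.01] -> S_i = 9.12*(-0.19)^i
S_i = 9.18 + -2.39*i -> [9.18, 6.79, 4.4, 2.01, -0.38]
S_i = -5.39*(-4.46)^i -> [-5.39, 24.04, -107.22, 478.18, -2132.69]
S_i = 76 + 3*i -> [76, 79, 82, 85, 88]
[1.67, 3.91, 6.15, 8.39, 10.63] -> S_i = 1.67 + 2.24*i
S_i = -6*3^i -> [-6, -18, -54, -162, -486]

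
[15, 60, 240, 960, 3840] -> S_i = 15*4^i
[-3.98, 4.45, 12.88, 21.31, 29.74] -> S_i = -3.98 + 8.43*i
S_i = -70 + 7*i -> [-70, -63, -56, -49, -42]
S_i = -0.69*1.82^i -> [-0.69, -1.26, -2.29, -4.16, -7.57]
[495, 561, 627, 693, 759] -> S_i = 495 + 66*i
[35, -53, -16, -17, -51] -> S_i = Random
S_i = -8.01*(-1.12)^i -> [-8.01, 8.97, -10.05, 11.25, -12.6]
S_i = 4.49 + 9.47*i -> [4.49, 13.96, 23.43, 32.9, 42.37]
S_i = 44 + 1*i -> [44, 45, 46, 47, 48]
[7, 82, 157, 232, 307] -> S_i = 7 + 75*i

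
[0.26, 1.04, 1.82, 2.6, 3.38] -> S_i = 0.26 + 0.78*i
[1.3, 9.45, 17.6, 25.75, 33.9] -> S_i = 1.30 + 8.15*i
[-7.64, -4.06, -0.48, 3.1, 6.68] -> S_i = -7.64 + 3.58*i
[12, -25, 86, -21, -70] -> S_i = Random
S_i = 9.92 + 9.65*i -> [9.92, 19.57, 29.22, 38.87, 48.52]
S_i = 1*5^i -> [1, 5, 25, 125, 625]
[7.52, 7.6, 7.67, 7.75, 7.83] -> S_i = 7.52*1.01^i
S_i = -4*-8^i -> [-4, 32, -256, 2048, -16384]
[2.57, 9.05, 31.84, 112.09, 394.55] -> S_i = 2.57*3.52^i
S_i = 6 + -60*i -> [6, -54, -114, -174, -234]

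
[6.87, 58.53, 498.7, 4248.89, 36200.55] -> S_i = 6.87*8.52^i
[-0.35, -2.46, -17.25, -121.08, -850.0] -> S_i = -0.35*7.02^i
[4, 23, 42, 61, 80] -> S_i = 4 + 19*i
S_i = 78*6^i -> [78, 468, 2808, 16848, 101088]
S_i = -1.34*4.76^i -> [-1.34, -6.38, -30.36, -144.52, -687.91]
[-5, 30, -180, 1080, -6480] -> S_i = -5*-6^i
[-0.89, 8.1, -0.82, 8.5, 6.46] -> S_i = Random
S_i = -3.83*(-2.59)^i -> [-3.83, 9.92, -25.69, 66.54, -172.34]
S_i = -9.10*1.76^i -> [-9.1, -16.02, -28.19, -49.61, -87.32]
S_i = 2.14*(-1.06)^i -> [2.14, -2.27, 2.4, -2.55, 2.7]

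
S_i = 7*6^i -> [7, 42, 252, 1512, 9072]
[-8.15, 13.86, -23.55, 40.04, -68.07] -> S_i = -8.15*(-1.70)^i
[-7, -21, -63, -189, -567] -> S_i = -7*3^i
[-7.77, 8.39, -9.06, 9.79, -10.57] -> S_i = -7.77*(-1.08)^i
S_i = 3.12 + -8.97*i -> [3.12, -5.85, -14.82, -23.79, -32.76]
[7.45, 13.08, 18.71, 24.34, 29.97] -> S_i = 7.45 + 5.63*i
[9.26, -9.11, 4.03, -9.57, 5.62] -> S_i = Random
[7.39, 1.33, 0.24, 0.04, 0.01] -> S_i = 7.39*0.18^i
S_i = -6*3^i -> [-6, -18, -54, -162, -486]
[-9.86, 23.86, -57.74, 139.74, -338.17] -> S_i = -9.86*(-2.42)^i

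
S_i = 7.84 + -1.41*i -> [7.84, 6.43, 5.02, 3.61, 2.2]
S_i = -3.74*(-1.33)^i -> [-3.74, 4.97, -6.62, 8.8, -11.7]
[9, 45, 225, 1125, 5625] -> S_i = 9*5^i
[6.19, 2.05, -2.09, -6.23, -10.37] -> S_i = 6.19 + -4.14*i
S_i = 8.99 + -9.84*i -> [8.99, -0.85, -10.69, -20.53, -30.37]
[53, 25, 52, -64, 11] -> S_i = Random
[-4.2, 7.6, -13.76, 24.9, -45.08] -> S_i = -4.20*(-1.81)^i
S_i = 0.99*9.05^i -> [0.99, 8.96, 81.08, 733.81, 6640.94]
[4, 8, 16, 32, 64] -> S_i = 4*2^i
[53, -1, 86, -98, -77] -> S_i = Random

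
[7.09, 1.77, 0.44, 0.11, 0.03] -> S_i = 7.09*0.25^i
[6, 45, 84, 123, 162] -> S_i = 6 + 39*i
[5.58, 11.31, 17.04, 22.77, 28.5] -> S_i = 5.58 + 5.73*i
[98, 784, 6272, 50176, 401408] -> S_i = 98*8^i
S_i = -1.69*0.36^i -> [-1.69, -0.61, -0.22, -0.08, -0.03]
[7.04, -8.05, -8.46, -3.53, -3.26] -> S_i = Random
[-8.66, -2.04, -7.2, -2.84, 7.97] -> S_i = Random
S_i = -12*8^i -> [-12, -96, -768, -6144, -49152]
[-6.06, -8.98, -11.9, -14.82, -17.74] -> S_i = -6.06 + -2.92*i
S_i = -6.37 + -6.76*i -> [-6.37, -13.13, -19.89, -26.65, -33.41]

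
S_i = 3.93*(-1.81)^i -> [3.93, -7.11, 12.88, -23.3, 42.18]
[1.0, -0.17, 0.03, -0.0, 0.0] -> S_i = 1.00*(-0.17)^i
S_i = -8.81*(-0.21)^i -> [-8.81, 1.85, -0.39, 0.08, -0.02]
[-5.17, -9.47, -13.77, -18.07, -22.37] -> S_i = -5.17 + -4.30*i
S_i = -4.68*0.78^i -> [-4.68, -3.65, -2.85, -2.22, -1.73]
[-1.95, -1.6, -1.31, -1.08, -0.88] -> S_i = -1.95*0.82^i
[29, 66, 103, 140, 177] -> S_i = 29 + 37*i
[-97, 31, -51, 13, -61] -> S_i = Random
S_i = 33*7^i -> [33, 231, 1617, 11319, 79233]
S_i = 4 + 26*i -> [4, 30, 56, 82, 108]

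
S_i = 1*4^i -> [1, 4, 16, 64, 256]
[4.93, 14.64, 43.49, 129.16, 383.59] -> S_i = 4.93*2.97^i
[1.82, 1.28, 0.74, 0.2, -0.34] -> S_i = 1.82 + -0.54*i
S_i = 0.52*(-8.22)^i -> [0.52, -4.27, 35.14, -288.81, 2374.05]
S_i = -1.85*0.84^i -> [-1.85, -1.55, -1.31, -1.1, -0.92]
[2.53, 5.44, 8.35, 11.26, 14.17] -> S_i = 2.53 + 2.91*i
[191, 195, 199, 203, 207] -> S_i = 191 + 4*i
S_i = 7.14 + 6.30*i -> [7.14, 13.44, 19.74, 26.04, 32.34]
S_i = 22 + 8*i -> [22, 30, 38, 46, 54]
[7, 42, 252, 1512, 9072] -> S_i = 7*6^i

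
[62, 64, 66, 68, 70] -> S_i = 62 + 2*i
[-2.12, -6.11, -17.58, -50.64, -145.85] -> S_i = -2.12*2.88^i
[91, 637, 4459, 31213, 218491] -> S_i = 91*7^i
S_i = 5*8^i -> [5, 40, 320, 2560, 20480]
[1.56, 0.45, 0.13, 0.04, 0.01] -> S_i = 1.56*0.29^i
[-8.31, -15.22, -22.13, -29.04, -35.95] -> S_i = -8.31 + -6.91*i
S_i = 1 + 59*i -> [1, 60, 119, 178, 237]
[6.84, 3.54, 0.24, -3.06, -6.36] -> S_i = 6.84 + -3.30*i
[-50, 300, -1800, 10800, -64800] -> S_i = -50*-6^i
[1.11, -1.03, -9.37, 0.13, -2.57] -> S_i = Random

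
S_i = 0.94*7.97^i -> [0.94, 7.49, 59.71, 475.89, 3792.81]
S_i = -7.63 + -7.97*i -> [-7.63, -15.6, -23.57, -31.54, -39.51]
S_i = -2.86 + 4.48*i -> [-2.86, 1.62, 6.1, 10.58, 15.06]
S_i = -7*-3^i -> [-7, 21, -63, 189, -567]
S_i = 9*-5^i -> [9, -45, 225, -1125, 5625]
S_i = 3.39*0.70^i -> [3.39, 2.37, 1.66, 1.16, 0.81]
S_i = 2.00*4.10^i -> [2.0, 8.2, 33.62, 137.84, 565.15]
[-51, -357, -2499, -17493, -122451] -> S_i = -51*7^i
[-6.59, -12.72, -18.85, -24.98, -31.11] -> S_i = -6.59 + -6.13*i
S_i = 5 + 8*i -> [5, 13, 21, 29, 37]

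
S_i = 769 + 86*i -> [769, 855, 941, 1027, 1113]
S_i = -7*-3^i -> [-7, 21, -63, 189, -567]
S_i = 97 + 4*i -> [97, 101, 105, 109, 113]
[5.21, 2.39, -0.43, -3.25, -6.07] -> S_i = 5.21 + -2.82*i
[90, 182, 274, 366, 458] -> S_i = 90 + 92*i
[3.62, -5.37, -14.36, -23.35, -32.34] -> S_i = 3.62 + -8.99*i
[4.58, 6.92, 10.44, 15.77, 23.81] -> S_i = 4.58*1.51^i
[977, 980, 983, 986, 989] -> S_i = 977 + 3*i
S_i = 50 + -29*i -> [50, 21, -8, -37, -66]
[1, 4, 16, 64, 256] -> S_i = 1*4^i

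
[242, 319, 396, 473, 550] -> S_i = 242 + 77*i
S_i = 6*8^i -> [6, 48, 384, 3072, 24576]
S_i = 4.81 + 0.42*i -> [4.81, 5.23, 5.65, 6.07, 6.49]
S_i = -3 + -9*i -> [-3, -12, -21, -30, -39]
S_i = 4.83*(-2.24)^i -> [4.83, -10.82, 24.24, -54.29, 121.6]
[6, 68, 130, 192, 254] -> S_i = 6 + 62*i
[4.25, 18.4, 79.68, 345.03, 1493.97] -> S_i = 4.25*4.33^i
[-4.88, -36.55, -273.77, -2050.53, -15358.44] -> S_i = -4.88*7.49^i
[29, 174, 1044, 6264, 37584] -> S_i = 29*6^i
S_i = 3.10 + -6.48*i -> [3.1, -3.38, -9.86, -16.34, -22.82]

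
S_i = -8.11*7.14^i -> [-8.11, -57.91, -413.44, -2951.99, -21077.24]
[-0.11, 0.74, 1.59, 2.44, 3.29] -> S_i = -0.11 + 0.85*i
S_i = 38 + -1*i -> [38, 37, 36, 35, 34]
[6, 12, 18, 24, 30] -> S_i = 6 + 6*i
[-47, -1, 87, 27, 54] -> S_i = Random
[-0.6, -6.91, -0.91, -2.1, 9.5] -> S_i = Random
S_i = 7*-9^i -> [7, -63, 567, -5103, 45927]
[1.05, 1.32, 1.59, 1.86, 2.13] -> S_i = 1.05 + 0.27*i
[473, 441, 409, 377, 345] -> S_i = 473 + -32*i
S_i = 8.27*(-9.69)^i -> [8.27, -80.14, 776.52, -7524.49, 72912.27]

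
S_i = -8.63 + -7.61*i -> [-8.63, -16.24, -23.85, -31.46, -39.07]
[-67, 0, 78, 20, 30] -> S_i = Random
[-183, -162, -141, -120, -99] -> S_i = -183 + 21*i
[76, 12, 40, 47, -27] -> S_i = Random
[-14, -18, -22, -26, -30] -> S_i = -14 + -4*i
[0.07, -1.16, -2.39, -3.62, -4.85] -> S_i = 0.07 + -1.23*i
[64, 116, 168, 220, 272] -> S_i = 64 + 52*i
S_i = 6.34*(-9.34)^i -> [6.34, -59.22, 553.07, -5165.71, 48247.72]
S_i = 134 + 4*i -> [134, 138, 142, 146, 150]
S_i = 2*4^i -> [2, 8, 32, 128, 512]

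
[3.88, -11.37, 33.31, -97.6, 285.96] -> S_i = 3.88*(-2.93)^i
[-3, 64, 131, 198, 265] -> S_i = -3 + 67*i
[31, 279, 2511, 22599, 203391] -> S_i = 31*9^i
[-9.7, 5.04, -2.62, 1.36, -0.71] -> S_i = -9.70*(-0.52)^i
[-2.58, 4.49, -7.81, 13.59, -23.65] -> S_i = -2.58*(-1.74)^i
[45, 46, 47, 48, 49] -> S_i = 45 + 1*i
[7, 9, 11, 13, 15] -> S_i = 7 + 2*i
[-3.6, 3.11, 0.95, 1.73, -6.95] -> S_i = Random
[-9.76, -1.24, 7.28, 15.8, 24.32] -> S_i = -9.76 + 8.52*i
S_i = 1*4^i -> [1, 4, 16, 64, 256]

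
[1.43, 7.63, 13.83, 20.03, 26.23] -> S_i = 1.43 + 6.20*i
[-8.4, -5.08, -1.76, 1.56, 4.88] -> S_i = -8.40 + 3.32*i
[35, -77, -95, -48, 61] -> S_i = Random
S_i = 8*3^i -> [8, 24, 72, 216, 648]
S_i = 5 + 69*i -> [5, 74, 143, 212, 281]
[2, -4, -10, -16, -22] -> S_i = 2 + -6*i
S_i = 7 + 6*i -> [7, 13, 19, 25, 31]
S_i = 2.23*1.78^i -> [2.23, 3.97, 7.07, 12.58, 22.39]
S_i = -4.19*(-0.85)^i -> [-4.19, 3.56, -3.03, 2.57, -2.19]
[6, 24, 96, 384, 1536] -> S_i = 6*4^i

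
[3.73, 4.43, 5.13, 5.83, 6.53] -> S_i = 3.73 + 0.70*i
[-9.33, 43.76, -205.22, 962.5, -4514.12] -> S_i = -9.33*(-4.69)^i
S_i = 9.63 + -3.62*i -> [9.63, 6.01, 2.39, -1.23, -4.85]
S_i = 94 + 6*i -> [94, 100, 106, 112, 118]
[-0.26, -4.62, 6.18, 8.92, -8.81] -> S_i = Random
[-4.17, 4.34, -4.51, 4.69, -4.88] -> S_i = -4.17*(-1.04)^i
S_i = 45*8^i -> [45, 360, 2880, 23040, 184320]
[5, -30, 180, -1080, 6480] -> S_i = 5*-6^i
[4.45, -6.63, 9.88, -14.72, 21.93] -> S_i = 4.45*(-1.49)^i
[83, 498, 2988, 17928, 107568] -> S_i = 83*6^i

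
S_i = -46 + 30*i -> [-46, -16, 14, 44, 74]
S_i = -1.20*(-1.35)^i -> [-1.2, 1.62, -2.19, 2.95, -3.99]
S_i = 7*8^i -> [7, 56, 448, 3584, 28672]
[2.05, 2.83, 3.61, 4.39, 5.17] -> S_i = 2.05 + 0.78*i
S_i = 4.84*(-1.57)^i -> [4.84, -7.6, 11.93, -18.73, 29.41]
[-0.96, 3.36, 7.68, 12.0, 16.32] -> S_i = -0.96 + 4.32*i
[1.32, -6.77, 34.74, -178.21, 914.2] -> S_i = 1.32*(-5.13)^i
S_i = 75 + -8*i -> [75, 67, 59, 51, 43]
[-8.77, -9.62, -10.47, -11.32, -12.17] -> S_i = -8.77 + -0.85*i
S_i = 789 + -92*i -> [789, 697, 605, 513, 421]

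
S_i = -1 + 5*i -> [-1, 4, 9, 14, 19]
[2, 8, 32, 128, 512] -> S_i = 2*4^i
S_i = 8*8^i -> [8, 64, 512, 4096, 32768]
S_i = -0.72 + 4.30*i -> [-0.72, 3.58, 7.88, 12.18, 16.48]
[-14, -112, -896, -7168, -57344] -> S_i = -14*8^i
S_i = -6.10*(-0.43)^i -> [-6.1, 2.62, -1.13, 0.48, -0.21]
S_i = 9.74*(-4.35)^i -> [9.74, -42.37, 184.31, -801.73, 3487.51]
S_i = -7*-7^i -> [-7, 49, -343, 2401, -16807]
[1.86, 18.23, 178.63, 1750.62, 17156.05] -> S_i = 1.86*9.80^i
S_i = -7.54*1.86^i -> [-7.54, -14.02, -26.09, -48.52, -90.24]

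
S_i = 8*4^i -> [8, 32, 128, 512, 2048]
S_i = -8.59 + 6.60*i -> [-8.59, -1.99, 4.61, 11.21, 17.81]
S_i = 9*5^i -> [9, 45, 225, 1125, 5625]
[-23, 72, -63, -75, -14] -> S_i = Random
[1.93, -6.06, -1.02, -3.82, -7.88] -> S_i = Random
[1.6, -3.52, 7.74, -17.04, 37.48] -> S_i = 1.60*(-2.20)^i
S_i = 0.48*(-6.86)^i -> [0.48, -3.29, 22.59, -154.96, 1063.01]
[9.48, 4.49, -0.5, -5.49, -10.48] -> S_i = 9.48 + -4.99*i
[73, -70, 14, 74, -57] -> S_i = Random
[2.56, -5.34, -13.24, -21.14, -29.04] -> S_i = 2.56 + -7.90*i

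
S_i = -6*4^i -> [-6, -24, -96, -384, -1536]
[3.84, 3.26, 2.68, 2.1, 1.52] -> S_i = 3.84 + -0.58*i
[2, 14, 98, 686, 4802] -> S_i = 2*7^i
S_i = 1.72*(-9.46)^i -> [1.72, -16.27, 153.93, -1456.14, 13775.04]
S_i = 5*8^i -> [5, 40, 320, 2560, 20480]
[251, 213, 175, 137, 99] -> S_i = 251 + -38*i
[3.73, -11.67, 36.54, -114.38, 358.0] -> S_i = 3.73*(-3.13)^i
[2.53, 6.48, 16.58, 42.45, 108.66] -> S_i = 2.53*2.56^i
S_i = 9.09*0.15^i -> [9.09, 1.36, 0.2, 0.03, 0.0]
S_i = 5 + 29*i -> [5, 34, 63, 92, 121]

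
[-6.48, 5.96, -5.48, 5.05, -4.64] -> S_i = -6.48*(-0.92)^i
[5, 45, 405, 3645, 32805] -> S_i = 5*9^i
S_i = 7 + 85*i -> [7, 92, 177, 262, 347]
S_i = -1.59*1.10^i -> [-1.59, -1.75, -1.92, -2.12, -2.33]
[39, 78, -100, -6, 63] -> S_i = Random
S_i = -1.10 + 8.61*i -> [-1.1, 7.51, 16.12, 24.73, 33.34]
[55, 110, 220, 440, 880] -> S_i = 55*2^i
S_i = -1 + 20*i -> [-1, 19, 39, 59, 79]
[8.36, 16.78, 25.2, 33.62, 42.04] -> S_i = 8.36 + 8.42*i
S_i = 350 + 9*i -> [350, 359, 368, 377, 386]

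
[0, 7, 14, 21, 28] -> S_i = 0 + 7*i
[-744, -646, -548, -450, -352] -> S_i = -744 + 98*i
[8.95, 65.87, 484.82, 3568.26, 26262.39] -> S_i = 8.95*7.36^i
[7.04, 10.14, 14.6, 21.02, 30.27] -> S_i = 7.04*1.44^i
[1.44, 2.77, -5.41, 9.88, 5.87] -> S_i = Random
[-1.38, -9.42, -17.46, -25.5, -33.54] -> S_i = -1.38 + -8.04*i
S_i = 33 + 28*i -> [33, 61, 89, 117, 145]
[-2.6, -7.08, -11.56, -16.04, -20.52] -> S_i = -2.60 + -4.48*i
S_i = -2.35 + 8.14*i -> [-2.35, 5.79, 13.93, 22.07, 30.21]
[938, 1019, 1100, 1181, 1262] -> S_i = 938 + 81*i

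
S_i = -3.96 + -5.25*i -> [-3.96, -9.21, -14.46, -19.71, -24.96]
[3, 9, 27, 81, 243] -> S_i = 3*3^i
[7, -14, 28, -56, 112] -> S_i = 7*-2^i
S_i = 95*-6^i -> [95, -570, 3420, -20520, 123120]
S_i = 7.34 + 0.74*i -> [7.34, 8.08, 8.82, 9.56, 10.3]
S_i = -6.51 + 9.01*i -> [-6.51, 2.5, 11.51, 20.52, 29.53]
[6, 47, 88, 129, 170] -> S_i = 6 + 41*i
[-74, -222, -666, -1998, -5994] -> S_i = -74*3^i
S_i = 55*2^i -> [55, 110, 220, 440, 880]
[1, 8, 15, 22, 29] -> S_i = 1 + 7*i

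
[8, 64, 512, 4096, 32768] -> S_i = 8*8^i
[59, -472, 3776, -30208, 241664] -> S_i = 59*-8^i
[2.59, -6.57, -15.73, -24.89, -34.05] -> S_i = 2.59 + -9.16*i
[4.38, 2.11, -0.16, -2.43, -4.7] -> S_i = 4.38 + -2.27*i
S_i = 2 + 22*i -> [2, 24, 46, 68, 90]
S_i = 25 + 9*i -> [25, 34, 43, 52, 61]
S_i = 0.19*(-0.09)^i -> [0.19, -0.02, 0.0, -0.0, 0.0]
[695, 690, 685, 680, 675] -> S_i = 695 + -5*i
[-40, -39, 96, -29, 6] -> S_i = Random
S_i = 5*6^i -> [5, 30, 180, 1080, 6480]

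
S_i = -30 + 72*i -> [-30, 42, 114, 186, 258]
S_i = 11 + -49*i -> [11, -38, -87, -136, -185]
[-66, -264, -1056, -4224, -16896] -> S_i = -66*4^i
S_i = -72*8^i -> [-72, -576, -4608, -36864, -294912]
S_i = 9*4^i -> [9, 36, 144, 576, 2304]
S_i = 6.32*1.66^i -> [6.32, 10.49, 17.42, 28.91, 47.99]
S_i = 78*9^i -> [78, 702, 6318, 56862, 511758]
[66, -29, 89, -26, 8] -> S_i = Random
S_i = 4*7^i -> [4, 28, 196, 1372, 9604]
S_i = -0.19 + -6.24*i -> [-0.19, -6.43, -12.67, -18.91, -25.15]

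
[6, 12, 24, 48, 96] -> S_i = 6*2^i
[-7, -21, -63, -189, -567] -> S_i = -7*3^i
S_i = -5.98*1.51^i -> [-5.98, -9.03, -13.63, -20.59, -31.09]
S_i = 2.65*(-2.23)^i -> [2.65, -5.91, 13.18, -29.39, 65.53]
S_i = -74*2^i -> [-74, -148, -296, -592, -1184]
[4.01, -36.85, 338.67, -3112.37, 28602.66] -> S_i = 4.01*(-9.19)^i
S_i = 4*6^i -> [4, 24, 144, 864, 5184]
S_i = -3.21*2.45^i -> [-3.21, -7.86, -19.27, -47.21, -115.66]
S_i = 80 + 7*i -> [80, 87, 94, 101, 108]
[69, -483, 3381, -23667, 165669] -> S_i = 69*-7^i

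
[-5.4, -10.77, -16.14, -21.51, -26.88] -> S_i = -5.40 + -5.37*i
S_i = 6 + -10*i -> [6, -4, -14, -24, -34]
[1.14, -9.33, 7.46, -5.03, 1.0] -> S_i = Random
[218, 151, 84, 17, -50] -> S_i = 218 + -67*i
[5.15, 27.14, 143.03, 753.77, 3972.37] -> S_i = 5.15*5.27^i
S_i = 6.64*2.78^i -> [6.64, 18.46, 51.32, 142.66, 396.6]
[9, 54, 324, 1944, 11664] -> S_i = 9*6^i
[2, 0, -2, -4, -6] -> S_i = 2 + -2*i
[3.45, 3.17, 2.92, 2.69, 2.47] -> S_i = 3.45*0.92^i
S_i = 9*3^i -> [9, 27, 81, 243, 729]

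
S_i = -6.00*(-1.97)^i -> [-6.0, 11.82, -23.29, 45.87, -90.37]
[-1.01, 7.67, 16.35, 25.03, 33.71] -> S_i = -1.01 + 8.68*i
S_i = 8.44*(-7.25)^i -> [8.44, -61.19, 443.63, -3216.3, 23318.17]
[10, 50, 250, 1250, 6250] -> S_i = 10*5^i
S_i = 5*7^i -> [5, 35, 245, 1715, 12005]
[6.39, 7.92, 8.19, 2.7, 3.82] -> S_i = Random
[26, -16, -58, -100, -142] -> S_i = 26 + -42*i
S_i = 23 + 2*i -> [23, 25, 27, 29, 31]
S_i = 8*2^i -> [8, 16, 32, 64, 128]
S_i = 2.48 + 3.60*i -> [2.48, 6.08, 9.68, 13.28, 16.88]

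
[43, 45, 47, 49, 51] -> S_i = 43 + 2*i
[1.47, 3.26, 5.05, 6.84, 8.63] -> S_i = 1.47 + 1.79*i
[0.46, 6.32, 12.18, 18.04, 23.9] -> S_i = 0.46 + 5.86*i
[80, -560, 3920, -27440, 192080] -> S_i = 80*-7^i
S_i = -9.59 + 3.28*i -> [-9.59, -6.31, -3.03, 0.25, 3.53]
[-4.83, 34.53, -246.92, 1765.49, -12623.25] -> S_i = -4.83*(-7.15)^i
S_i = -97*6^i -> [-97, -582, -3492, -20952, -125712]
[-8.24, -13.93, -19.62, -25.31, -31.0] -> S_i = -8.24 + -5.69*i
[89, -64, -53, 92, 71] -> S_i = Random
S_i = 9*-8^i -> [9, -72, 576, -4608, 36864]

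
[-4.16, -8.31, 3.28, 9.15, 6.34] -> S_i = Random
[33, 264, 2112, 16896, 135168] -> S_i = 33*8^i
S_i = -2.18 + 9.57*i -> [-2.18, 7.39, 16.96, 26.53, 36.1]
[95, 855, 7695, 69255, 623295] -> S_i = 95*9^i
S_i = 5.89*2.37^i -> [5.89, 13.96, 33.08, 78.41, 185.83]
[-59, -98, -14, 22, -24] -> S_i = Random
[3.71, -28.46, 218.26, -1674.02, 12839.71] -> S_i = 3.71*(-7.67)^i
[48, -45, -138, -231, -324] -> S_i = 48 + -93*i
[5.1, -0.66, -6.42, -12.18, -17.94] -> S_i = 5.10 + -5.76*i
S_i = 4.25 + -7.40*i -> [4.25, -3.15, -10.55, -17.95, -25.35]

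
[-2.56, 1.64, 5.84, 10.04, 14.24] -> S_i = -2.56 + 4.20*i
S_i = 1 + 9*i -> [1, 10, 19, 28, 37]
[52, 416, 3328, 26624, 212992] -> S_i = 52*8^i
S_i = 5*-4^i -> [5, -20, 80, -320, 1280]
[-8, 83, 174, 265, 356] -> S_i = -8 + 91*i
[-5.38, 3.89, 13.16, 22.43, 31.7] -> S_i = -5.38 + 9.27*i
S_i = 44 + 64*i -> [44, 108, 172, 236, 300]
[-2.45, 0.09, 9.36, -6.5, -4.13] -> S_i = Random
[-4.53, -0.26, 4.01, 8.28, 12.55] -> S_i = -4.53 + 4.27*i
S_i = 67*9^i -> [67, 603, 5427, 48843, 439587]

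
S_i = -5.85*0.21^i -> [-5.85, -1.23, -0.26, -0.05, -0.01]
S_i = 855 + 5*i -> [855, 860, 865, 870, 875]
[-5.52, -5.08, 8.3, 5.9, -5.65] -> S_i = Random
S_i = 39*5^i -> [39, 195, 975, 4875, 24375]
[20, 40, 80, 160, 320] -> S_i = 20*2^i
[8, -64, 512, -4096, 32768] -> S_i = 8*-8^i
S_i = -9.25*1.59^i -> [-9.25, -14.71, -23.38, -37.18, -59.12]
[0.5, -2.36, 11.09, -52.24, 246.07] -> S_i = 0.50*(-4.71)^i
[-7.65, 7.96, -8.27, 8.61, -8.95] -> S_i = -7.65*(-1.04)^i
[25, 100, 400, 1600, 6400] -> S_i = 25*4^i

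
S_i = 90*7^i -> [90, 630, 4410, 30870, 216090]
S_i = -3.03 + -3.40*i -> [-3.03, -6.43, -9.83, -13.23, -16.63]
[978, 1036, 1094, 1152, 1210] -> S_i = 978 + 58*i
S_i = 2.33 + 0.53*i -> [2.33, 2.86, 3.39, 3.92, 4.45]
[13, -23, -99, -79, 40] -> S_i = Random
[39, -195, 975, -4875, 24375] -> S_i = 39*-5^i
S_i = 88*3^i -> [88, 264, 792, 2376, 7128]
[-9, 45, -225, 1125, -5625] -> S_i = -9*-5^i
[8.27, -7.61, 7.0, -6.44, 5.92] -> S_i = 8.27*(-0.92)^i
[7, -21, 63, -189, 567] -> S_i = 7*-3^i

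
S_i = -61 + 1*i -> [-61, -60, -59, -58, -57]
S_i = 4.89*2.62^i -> [4.89, 12.81, 33.57, 87.95, 230.42]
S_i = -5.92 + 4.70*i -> [-5.92, -1.22, 3.48, 8.18, 12.88]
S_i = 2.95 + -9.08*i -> [2.95, -6.13, -15.21, -24.29, -33.37]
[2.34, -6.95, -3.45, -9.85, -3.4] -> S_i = Random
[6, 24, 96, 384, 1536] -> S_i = 6*4^i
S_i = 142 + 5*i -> [142, 147, 152, 157, 162]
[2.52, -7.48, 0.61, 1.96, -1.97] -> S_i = Random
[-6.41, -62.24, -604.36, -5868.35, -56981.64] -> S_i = -6.41*9.71^i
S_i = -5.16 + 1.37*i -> [-5.16, -3.79, -2.42, -1.05, 0.32]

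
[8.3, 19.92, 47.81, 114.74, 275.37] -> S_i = 8.30*2.40^i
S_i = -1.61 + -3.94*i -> [-1.61, -5.55, -9.49, -13.43, -17.37]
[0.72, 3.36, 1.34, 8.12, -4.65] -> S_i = Random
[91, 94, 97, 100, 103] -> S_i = 91 + 3*i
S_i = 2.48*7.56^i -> [2.48, 18.75, 141.74, 1071.56, 8101.0]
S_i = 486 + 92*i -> [486, 578, 670, 762, 854]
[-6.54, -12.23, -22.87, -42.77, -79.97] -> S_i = -6.54*1.87^i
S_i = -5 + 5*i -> [-5, 0, 5, 10, 15]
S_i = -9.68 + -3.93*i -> [-9.68, -13.61, -17.54, -21.47, -25.4]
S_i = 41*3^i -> [41, 123, 369, 1107, 3321]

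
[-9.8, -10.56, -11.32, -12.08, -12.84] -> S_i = -9.80 + -0.76*i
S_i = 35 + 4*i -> [35, 39, 43, 47, 51]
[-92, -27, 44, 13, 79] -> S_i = Random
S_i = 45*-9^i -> [45, -405, 3645, -32805, 295245]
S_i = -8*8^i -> [-8, -64, -512, -4096, -32768]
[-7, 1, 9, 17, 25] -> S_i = -7 + 8*i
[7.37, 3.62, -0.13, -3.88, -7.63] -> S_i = 7.37 + -3.75*i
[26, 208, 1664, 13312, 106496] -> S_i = 26*8^i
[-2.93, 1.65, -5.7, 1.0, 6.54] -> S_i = Random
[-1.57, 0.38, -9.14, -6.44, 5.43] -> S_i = Random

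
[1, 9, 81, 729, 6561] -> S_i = 1*9^i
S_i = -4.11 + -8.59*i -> [-4.11, -12.7, -21.29, -29.88, -38.47]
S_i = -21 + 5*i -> [-21, -16, -11, -6, -1]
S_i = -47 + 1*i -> [-47, -46, -45, -44, -43]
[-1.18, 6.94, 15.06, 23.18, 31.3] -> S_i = -1.18 + 8.12*i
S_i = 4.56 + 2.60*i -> [4.56, 7.16, 9.76, 12.36, 14.96]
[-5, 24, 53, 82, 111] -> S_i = -5 + 29*i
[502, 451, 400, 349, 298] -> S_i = 502 + -51*i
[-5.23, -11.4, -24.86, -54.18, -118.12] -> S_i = -5.23*2.18^i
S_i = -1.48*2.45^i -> [-1.48, -3.63, -8.88, -21.77, -53.32]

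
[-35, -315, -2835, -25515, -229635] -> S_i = -35*9^i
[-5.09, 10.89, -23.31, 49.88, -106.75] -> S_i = -5.09*(-2.14)^i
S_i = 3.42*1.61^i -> [3.42, 5.51, 8.86, 14.27, 22.98]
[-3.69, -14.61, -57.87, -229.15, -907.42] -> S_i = -3.69*3.96^i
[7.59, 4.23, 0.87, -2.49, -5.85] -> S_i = 7.59 + -3.36*i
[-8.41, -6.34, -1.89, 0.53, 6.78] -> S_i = Random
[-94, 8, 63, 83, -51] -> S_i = Random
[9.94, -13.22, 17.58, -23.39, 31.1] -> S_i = 9.94*(-1.33)^i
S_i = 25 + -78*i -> [25, -53, -131, -209, -287]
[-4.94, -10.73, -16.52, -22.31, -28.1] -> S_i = -4.94 + -5.79*i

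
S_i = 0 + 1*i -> [0, 1, 2, 3, 4]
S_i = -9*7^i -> [-9, -63, -441, -3087, -21609]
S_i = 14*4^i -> [14, 56, 224, 896, 3584]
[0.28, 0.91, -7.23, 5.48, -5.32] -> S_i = Random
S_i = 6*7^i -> [6, 42, 294, 2058, 14406]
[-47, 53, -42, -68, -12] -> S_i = Random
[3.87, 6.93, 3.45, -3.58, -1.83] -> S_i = Random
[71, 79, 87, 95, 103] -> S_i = 71 + 8*i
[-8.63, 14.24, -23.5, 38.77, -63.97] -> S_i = -8.63*(-1.65)^i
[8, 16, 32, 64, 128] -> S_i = 8*2^i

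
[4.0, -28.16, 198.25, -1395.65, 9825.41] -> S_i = 4.00*(-7.04)^i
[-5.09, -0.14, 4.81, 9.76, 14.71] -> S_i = -5.09 + 4.95*i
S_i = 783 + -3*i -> [783, 780, 777, 774, 771]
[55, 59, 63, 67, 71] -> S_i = 55 + 4*i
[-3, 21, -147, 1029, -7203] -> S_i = -3*-7^i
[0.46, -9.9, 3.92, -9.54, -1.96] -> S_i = Random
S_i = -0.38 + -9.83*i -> [-0.38, -10.21, -20.04, -29.87, -39.7]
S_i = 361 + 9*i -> [361, 370, 379, 388, 397]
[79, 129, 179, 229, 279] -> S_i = 79 + 50*i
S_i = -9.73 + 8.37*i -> [-9.73, -1.36, 7.01, 15.38, 23.75]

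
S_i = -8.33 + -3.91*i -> [-8.33, -12.24, -16.15, -20.06, -23.97]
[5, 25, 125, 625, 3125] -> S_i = 5*5^i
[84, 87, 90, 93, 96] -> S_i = 84 + 3*i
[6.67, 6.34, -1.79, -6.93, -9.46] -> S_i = Random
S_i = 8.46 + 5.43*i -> [8.46, 13.89, 19.32, 24.75, 30.18]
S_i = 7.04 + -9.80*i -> [7.04, -2.76, -12.56, -22.36, -32.16]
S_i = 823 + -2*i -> [823, 821, 819, 817, 815]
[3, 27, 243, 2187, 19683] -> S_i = 3*9^i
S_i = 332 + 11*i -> [332, 343, 354, 365, 376]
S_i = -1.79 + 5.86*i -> [-1.79, 4.07, 9.93, 15.79, 21.65]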